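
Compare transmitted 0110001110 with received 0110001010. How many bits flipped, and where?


XOR: 0000000100

1 error(s) at position(s): 7


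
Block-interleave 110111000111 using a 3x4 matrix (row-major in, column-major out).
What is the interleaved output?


Matrix:
  1101
  1100
  0111
Read columns: 110111001101

110111001101


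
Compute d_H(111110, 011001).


XOR: 100111
Count of 1s: 4

4


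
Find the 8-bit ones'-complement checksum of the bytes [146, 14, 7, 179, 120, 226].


Sum = 692 mod 256 = 180
Complement = 75

75


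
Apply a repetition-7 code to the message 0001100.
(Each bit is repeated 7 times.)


Each bit -> 7 copies

0000000000000000000001111111111111100000000000000


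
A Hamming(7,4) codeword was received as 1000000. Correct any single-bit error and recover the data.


Syndrome = 1: error at position 1

Data: 0000 (corrected bit 1)


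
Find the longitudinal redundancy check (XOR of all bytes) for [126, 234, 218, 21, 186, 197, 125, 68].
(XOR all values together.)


XOR chain: 126 ^ 234 ^ 218 ^ 21 ^ 186 ^ 197 ^ 125 ^ 68 = 29

29


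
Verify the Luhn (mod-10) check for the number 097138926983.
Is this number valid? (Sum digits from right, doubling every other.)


Luhn sum = 62
62 mod 10 = 2

Invalid (Luhn sum mod 10 = 2)


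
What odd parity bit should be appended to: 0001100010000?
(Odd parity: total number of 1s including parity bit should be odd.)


Number of 1s in data: 3
Parity bit: 0

0


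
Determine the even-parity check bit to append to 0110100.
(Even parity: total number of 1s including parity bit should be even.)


Number of 1s in data: 3
Parity bit: 1

1


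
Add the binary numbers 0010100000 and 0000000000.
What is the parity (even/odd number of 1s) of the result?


0010100000 = 160
0000000000 = 0
Sum = 160 = 10100000
1s count = 2

even parity (2 ones in 10100000)


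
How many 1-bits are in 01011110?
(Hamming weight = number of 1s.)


Counting 1s in 01011110

5


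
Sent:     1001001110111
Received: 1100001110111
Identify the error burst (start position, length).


XOR: 0101000000000

Burst at position 1, length 3


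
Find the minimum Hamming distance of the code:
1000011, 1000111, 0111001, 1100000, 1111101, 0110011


Comparing all pairs, minimum distance: 1
Can detect 0 errors, correct 0 errors

1


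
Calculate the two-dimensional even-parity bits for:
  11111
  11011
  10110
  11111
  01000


Row parities: 10111
Column parities: 00101

Row P: 10111, Col P: 00101, Corner: 0


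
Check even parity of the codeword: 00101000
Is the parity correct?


Number of 1s: 2

Yes, parity is correct (2 ones)


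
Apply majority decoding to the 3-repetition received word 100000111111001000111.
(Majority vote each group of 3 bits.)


Groups: 100, 000, 111, 111, 001, 000, 111
Majority votes: 0011001

0011001


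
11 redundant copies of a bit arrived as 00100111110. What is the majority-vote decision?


Ones: 6 out of 11
Threshold: 6

1 (6/11 voted 1)


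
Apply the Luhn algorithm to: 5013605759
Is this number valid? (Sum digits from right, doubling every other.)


Luhn sum = 27
27 mod 10 = 7

Invalid (Luhn sum mod 10 = 7)


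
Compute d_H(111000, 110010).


XOR: 001010
Count of 1s: 2

2


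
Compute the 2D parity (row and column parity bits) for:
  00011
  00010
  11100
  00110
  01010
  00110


Row parities: 011000
Column parities: 10111

Row P: 011000, Col P: 10111, Corner: 0


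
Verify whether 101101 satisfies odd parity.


Number of 1s: 4

No, parity error (4 ones)


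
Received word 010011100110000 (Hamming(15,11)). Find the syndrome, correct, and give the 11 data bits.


Syndrome = 7: error at position 7

Data: 01100110000 (corrected bit 7)


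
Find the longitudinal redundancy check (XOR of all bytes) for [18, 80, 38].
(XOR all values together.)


XOR chain: 18 ^ 80 ^ 38 = 100

100


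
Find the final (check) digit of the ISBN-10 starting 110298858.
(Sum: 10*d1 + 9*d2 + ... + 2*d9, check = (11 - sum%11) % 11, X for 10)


Weighted sum: 190
190 mod 11 = 3

Check digit: 8


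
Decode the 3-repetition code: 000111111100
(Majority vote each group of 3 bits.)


Groups: 000, 111, 111, 100
Majority votes: 0110

0110


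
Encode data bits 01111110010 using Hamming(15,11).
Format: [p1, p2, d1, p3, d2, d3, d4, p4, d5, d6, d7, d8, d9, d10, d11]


Parity bits: p1=0, p2=1, p3=0, p4=0

010011101110010


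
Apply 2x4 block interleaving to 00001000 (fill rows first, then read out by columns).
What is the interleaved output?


Matrix:
  0000
  1000
Read columns: 01000000

01000000


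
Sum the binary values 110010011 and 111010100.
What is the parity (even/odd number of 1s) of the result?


110010011 = 403
111010100 = 468
Sum = 871 = 1101100111
1s count = 7

odd parity (7 ones in 1101100111)


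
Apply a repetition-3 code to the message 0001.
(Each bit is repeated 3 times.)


Each bit -> 3 copies

000000000111


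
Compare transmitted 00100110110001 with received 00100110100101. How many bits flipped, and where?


XOR: 00000000010100

2 error(s) at position(s): 9, 11


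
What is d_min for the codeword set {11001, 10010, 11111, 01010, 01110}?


Comparing all pairs, minimum distance: 1
Can detect 0 errors, correct 0 errors

1


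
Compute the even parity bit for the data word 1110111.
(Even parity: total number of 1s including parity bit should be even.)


Number of 1s in data: 6
Parity bit: 0

0


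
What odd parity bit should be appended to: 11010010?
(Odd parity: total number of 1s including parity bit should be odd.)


Number of 1s in data: 4
Parity bit: 1

1


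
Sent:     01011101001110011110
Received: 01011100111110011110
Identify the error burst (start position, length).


XOR: 00000001110000000000

Burst at position 7, length 3


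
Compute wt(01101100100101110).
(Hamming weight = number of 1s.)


Counting 1s in 01101100100101110

9


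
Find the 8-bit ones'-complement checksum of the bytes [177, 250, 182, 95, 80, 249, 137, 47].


Sum = 1217 mod 256 = 193
Complement = 62

62


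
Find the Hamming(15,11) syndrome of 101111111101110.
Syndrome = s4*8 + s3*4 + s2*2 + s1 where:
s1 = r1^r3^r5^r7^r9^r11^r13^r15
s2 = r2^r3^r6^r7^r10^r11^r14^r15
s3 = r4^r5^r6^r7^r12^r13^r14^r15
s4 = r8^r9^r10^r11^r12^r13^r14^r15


s1=0, s2=1, s3=1, s4=0

Syndrome = 6 (error at position 6)


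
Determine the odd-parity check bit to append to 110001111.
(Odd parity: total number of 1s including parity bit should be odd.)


Number of 1s in data: 6
Parity bit: 1

1


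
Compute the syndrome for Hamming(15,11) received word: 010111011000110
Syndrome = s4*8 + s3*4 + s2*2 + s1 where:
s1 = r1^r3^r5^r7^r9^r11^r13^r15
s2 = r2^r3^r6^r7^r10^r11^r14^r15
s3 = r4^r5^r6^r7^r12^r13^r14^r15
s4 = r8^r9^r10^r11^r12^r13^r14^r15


s1=1, s2=1, s3=1, s4=0

Syndrome = 7 (error at position 7)


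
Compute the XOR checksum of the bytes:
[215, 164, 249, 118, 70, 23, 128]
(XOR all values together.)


XOR chain: 215 ^ 164 ^ 249 ^ 118 ^ 70 ^ 23 ^ 128 = 45

45


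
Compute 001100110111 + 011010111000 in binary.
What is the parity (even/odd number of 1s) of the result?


001100110111 = 823
011010111000 = 1720
Sum = 2543 = 100111101111
1s count = 9

odd parity (9 ones in 100111101111)


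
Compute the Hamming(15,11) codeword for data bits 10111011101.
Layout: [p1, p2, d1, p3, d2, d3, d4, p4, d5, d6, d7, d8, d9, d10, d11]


Parity bits: p1=0, p2=1, p3=1, p4=1

011101111011101


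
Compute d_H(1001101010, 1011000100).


XOR: 0010101110
Count of 1s: 5

5


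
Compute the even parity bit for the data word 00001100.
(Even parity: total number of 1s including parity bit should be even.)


Number of 1s in data: 2
Parity bit: 0

0


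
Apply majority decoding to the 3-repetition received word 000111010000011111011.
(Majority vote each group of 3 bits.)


Groups: 000, 111, 010, 000, 011, 111, 011
Majority votes: 0100111

0100111


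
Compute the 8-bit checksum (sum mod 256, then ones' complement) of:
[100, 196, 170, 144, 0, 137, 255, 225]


Sum = 1227 mod 256 = 203
Complement = 52

52


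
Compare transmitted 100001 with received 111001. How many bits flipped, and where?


XOR: 011000

2 error(s) at position(s): 1, 2


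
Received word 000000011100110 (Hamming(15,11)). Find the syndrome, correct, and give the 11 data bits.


Syndrome = 8: error at position 8

Data: 00001100110 (corrected bit 8)


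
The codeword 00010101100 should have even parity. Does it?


Number of 1s: 4

Yes, parity is correct (4 ones)


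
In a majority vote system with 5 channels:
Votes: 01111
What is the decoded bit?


Ones: 4 out of 5
Threshold: 3

1 (4/5 voted 1)


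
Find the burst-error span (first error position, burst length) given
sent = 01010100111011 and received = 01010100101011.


XOR: 00000000010000

Burst at position 9, length 1


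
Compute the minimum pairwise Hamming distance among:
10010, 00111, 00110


Comparing all pairs, minimum distance: 1
Can detect 0 errors, correct 0 errors

1


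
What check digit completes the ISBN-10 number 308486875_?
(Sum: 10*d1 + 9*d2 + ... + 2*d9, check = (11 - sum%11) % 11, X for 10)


Weighted sum: 263
263 mod 11 = 10

Check digit: 1


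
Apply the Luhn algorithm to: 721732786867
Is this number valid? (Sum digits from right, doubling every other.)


Luhn sum = 58
58 mod 10 = 8

Invalid (Luhn sum mod 10 = 8)


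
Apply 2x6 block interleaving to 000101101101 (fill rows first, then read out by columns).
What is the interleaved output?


Matrix:
  000101
  101101
Read columns: 010001110011

010001110011


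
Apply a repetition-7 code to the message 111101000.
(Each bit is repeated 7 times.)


Each bit -> 7 copies

111111111111111111111111111100000001111111000000000000000000000


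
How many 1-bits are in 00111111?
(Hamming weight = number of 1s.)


Counting 1s in 00111111

6


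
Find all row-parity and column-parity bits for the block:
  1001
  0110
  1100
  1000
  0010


Row parities: 00011
Column parities: 1001

Row P: 00011, Col P: 1001, Corner: 0


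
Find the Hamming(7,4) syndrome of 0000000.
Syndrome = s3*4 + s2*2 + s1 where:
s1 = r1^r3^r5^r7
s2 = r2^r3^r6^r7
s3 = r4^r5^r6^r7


s1=0, s2=0, s3=0

Syndrome = 0 (no error)


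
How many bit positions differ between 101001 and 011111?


XOR: 110110
Count of 1s: 4

4


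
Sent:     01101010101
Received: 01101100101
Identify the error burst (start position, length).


XOR: 00000110000

Burst at position 5, length 2


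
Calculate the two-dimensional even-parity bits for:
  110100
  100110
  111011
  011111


Row parities: 1111
Column parities: 110110

Row P: 1111, Col P: 110110, Corner: 0


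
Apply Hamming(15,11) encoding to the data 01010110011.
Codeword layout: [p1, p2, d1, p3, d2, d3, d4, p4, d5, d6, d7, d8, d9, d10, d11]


Parity bits: p1=0, p2=1, p3=0, p4=0

010010100110011


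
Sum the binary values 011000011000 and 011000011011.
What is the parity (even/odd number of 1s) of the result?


011000011000 = 1560
011000011011 = 1563
Sum = 3123 = 110000110011
1s count = 6

even parity (6 ones in 110000110011)


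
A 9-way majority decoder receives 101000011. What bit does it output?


Ones: 4 out of 9
Threshold: 5

0 (4/9 voted 1)


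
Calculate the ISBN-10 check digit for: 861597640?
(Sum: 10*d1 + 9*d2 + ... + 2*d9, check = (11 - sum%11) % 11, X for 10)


Weighted sum: 302
302 mod 11 = 5

Check digit: 6


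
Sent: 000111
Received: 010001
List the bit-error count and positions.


XOR: 010110

3 error(s) at position(s): 1, 3, 4


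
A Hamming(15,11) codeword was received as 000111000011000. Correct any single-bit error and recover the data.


Syndrome = 0: no error detected

Data: 01100011000 (no errors)


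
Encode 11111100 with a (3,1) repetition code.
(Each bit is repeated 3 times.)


Each bit -> 3 copies

111111111111111111000000


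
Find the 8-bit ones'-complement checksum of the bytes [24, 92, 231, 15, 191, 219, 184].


Sum = 956 mod 256 = 188
Complement = 67

67


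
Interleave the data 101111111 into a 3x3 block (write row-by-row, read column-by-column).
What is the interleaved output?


Matrix:
  101
  111
  111
Read columns: 111011111

111011111


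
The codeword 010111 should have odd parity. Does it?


Number of 1s: 4

No, parity error (4 ones)


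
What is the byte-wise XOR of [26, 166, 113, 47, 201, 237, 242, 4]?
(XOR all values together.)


XOR chain: 26 ^ 166 ^ 113 ^ 47 ^ 201 ^ 237 ^ 242 ^ 4 = 48

48


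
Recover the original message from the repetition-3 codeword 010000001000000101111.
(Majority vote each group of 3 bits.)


Groups: 010, 000, 001, 000, 000, 101, 111
Majority votes: 0000011

0000011


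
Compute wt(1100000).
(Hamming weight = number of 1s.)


Counting 1s in 1100000

2


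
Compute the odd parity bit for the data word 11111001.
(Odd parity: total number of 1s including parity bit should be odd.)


Number of 1s in data: 6
Parity bit: 1

1


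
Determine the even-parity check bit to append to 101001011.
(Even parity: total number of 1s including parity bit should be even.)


Number of 1s in data: 5
Parity bit: 1

1


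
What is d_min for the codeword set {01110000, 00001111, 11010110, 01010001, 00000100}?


Comparing all pairs, minimum distance: 2
Can detect 1 errors, correct 0 errors

2


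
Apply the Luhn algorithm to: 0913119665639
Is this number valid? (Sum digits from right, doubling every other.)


Luhn sum = 59
59 mod 10 = 9

Invalid (Luhn sum mod 10 = 9)


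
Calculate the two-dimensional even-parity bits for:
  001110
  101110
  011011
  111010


Row parities: 1000
Column parities: 000001

Row P: 1000, Col P: 000001, Corner: 1


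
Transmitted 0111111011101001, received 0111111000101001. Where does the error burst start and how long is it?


XOR: 0000000011000000

Burst at position 8, length 2


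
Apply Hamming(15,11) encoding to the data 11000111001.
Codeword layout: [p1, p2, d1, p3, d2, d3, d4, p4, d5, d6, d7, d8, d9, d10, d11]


Parity bits: p1=0, p2=0, p3=1, p4=0

001110000111001


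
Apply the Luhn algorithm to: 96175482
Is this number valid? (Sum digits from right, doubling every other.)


Luhn sum = 38
38 mod 10 = 8

Invalid (Luhn sum mod 10 = 8)


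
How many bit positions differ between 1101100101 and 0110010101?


XOR: 1011110000
Count of 1s: 5

5


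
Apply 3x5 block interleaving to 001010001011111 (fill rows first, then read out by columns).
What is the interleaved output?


Matrix:
  00101
  00010
  11111
Read columns: 001001101011101

001001101011101


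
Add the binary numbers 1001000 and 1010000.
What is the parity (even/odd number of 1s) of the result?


1001000 = 72
1010000 = 80
Sum = 152 = 10011000
1s count = 3

odd parity (3 ones in 10011000)


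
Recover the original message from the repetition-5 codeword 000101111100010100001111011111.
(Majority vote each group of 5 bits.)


Groups: 00010, 11111, 00010, 10000, 11110, 11111
Majority votes: 010011

010011


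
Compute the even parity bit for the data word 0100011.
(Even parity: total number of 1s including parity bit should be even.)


Number of 1s in data: 3
Parity bit: 1

1


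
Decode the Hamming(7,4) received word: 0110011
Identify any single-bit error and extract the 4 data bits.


Syndrome = 0: no error detected

Data: 1011 (no errors)


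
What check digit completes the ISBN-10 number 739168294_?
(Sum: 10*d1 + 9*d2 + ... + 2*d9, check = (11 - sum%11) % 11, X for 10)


Weighted sum: 295
295 mod 11 = 9

Check digit: 2


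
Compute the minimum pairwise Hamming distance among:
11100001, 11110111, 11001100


Comparing all pairs, minimum distance: 3
Can detect 2 errors, correct 1 errors

3


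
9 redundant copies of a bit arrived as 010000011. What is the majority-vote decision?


Ones: 3 out of 9
Threshold: 5

0 (3/9 voted 1)


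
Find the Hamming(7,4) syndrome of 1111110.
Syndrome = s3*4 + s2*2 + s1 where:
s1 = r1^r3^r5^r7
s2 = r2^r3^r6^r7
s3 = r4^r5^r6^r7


s1=1, s2=1, s3=1

Syndrome = 7 (error at position 7)


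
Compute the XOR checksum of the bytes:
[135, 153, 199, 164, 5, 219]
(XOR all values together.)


XOR chain: 135 ^ 153 ^ 199 ^ 164 ^ 5 ^ 219 = 163

163


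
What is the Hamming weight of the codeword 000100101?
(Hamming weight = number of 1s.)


Counting 1s in 000100101

3


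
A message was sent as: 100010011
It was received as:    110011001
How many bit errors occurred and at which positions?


XOR: 010001010

3 error(s) at position(s): 1, 5, 7


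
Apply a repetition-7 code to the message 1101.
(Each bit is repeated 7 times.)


Each bit -> 7 copies

1111111111111100000001111111


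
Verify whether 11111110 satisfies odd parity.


Number of 1s: 7

Yes, parity is correct (7 ones)


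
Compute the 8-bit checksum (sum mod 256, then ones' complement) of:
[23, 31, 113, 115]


Sum = 282 mod 256 = 26
Complement = 229

229


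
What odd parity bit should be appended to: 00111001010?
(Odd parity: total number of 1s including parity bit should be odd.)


Number of 1s in data: 5
Parity bit: 0

0


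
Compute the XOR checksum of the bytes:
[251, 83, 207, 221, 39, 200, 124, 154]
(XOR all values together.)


XOR chain: 251 ^ 83 ^ 207 ^ 221 ^ 39 ^ 200 ^ 124 ^ 154 = 179

179


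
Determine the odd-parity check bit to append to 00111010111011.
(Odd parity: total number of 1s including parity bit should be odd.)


Number of 1s in data: 9
Parity bit: 0

0


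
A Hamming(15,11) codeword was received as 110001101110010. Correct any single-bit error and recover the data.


Syndrome = 4: error at position 4

Data: 00111110010 (corrected bit 4)


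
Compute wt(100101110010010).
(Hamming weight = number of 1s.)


Counting 1s in 100101110010010

7


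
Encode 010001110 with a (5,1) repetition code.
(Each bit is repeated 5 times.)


Each bit -> 5 copies

000001111100000000000000011111111111111100000


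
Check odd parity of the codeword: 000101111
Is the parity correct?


Number of 1s: 5

Yes, parity is correct (5 ones)


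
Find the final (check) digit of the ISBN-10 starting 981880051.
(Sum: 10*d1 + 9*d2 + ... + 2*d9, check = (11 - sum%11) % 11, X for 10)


Weighted sum: 291
291 mod 11 = 5

Check digit: 6


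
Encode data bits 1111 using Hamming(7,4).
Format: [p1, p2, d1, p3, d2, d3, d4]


Parity bits: p1=1, p2=1, p3=1

1111111


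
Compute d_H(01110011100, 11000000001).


XOR: 10110011101
Count of 1s: 7

7


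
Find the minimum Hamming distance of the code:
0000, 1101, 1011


Comparing all pairs, minimum distance: 2
Can detect 1 errors, correct 0 errors

2


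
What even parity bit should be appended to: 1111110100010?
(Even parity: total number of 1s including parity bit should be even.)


Number of 1s in data: 8
Parity bit: 0

0


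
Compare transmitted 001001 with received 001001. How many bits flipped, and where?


XOR: 000000

0 errors (received matches sent)


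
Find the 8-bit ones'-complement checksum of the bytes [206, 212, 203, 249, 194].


Sum = 1064 mod 256 = 40
Complement = 215

215


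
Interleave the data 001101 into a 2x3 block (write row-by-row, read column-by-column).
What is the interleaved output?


Matrix:
  001
  101
Read columns: 010011

010011


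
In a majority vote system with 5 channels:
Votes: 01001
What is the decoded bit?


Ones: 2 out of 5
Threshold: 3

0 (2/5 voted 1)


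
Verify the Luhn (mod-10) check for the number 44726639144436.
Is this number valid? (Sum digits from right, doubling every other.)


Luhn sum = 73
73 mod 10 = 3

Invalid (Luhn sum mod 10 = 3)


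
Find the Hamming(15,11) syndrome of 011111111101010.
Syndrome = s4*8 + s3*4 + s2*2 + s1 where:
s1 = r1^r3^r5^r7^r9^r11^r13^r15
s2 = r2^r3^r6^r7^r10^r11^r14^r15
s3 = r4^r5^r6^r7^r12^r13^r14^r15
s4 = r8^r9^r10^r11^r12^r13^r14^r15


s1=0, s2=0, s3=0, s4=1

Syndrome = 8 (error at position 8)


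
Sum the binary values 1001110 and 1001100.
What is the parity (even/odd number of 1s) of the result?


1001110 = 78
1001100 = 76
Sum = 154 = 10011010
1s count = 4

even parity (4 ones in 10011010)


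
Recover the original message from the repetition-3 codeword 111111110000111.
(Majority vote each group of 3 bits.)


Groups: 111, 111, 110, 000, 111
Majority votes: 11101

11101


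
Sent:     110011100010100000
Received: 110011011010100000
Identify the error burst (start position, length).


XOR: 000000111000000000

Burst at position 6, length 3


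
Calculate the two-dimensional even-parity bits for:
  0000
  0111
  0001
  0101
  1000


Row parities: 01101
Column parities: 1011

Row P: 01101, Col P: 1011, Corner: 1


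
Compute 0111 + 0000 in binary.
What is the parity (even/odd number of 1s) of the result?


0111 = 7
0000 = 0
Sum = 7 = 111
1s count = 3

odd parity (3 ones in 111)


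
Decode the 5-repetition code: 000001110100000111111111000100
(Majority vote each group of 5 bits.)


Groups: 00000, 11101, 00000, 11111, 11110, 00100
Majority votes: 010110

010110


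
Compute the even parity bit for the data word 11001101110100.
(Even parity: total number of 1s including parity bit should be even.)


Number of 1s in data: 8
Parity bit: 0

0


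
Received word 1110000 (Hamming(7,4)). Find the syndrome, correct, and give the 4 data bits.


Syndrome = 0: no error detected

Data: 1000 (no errors)


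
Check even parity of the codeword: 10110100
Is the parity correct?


Number of 1s: 4

Yes, parity is correct (4 ones)


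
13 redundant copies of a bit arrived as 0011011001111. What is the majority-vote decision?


Ones: 8 out of 13
Threshold: 7

1 (8/13 voted 1)


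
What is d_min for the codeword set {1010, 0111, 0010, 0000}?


Comparing all pairs, minimum distance: 1
Can detect 0 errors, correct 0 errors

1


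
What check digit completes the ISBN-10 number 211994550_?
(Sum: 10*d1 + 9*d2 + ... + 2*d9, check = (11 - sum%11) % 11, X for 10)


Weighted sum: 209
209 mod 11 = 0

Check digit: 0


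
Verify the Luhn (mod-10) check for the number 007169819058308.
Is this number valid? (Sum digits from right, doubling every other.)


Luhn sum = 66
66 mod 10 = 6

Invalid (Luhn sum mod 10 = 6)


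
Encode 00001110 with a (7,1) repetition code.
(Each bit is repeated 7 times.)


Each bit -> 7 copies

00000000000000000000000000001111111111111111111110000000


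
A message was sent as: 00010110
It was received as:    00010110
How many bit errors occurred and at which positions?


XOR: 00000000

0 errors (received matches sent)


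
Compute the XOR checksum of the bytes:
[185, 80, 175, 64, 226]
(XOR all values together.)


XOR chain: 185 ^ 80 ^ 175 ^ 64 ^ 226 = 228

228


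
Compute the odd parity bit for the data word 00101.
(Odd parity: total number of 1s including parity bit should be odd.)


Number of 1s in data: 2
Parity bit: 1

1


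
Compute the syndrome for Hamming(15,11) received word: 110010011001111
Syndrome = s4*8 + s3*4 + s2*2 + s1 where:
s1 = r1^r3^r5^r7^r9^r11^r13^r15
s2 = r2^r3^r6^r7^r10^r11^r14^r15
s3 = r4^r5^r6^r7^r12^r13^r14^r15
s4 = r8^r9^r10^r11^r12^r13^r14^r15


s1=1, s2=1, s3=1, s4=0

Syndrome = 7 (error at position 7)


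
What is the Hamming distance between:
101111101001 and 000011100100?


XOR: 101100001101
Count of 1s: 6

6


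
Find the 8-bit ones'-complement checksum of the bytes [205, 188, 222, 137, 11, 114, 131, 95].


Sum = 1103 mod 256 = 79
Complement = 176

176


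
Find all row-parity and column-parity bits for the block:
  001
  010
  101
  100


Row parities: 1101
Column parities: 010

Row P: 1101, Col P: 010, Corner: 1


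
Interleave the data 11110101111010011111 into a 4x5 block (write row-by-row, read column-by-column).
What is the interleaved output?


Matrix:
  11110
  10111
  10100
  11111
Read columns: 11111001111111010101

11111001111111010101


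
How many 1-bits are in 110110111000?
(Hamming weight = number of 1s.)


Counting 1s in 110110111000

7


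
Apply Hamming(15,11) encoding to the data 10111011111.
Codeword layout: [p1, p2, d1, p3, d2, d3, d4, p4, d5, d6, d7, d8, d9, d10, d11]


Parity bits: p1=0, p2=0, p3=0, p4=0

001001101011111


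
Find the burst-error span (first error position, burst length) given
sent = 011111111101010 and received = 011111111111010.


XOR: 000000000010000

Burst at position 10, length 1


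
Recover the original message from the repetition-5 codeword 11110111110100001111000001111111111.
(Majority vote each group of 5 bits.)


Groups: 11110, 11111, 01000, 01111, 00000, 11111, 11111
Majority votes: 1101011

1101011


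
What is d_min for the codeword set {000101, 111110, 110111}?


Comparing all pairs, minimum distance: 2
Can detect 1 errors, correct 0 errors

2


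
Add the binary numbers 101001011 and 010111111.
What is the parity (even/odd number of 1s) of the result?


101001011 = 331
010111111 = 191
Sum = 522 = 1000001010
1s count = 3

odd parity (3 ones in 1000001010)


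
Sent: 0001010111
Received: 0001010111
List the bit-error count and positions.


XOR: 0000000000

0 errors (received matches sent)


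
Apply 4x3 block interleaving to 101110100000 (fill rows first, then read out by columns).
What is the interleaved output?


Matrix:
  101
  110
  100
  000
Read columns: 111001001000

111001001000


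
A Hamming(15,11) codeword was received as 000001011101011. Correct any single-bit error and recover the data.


Syndrome = 0: no error detected

Data: 00101101011 (no errors)


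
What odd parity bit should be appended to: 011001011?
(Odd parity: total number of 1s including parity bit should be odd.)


Number of 1s in data: 5
Parity bit: 0

0


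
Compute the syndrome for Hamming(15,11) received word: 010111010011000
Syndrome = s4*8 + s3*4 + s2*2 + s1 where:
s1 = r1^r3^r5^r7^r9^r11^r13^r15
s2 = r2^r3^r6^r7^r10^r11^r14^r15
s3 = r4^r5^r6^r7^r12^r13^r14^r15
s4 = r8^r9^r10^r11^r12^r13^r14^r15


s1=0, s2=1, s3=0, s4=1

Syndrome = 10 (error at position 10)


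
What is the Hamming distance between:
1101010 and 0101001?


XOR: 1000011
Count of 1s: 3

3


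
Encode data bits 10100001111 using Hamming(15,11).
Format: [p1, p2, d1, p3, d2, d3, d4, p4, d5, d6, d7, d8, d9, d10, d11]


Parity bits: p1=1, p2=0, p3=1, p4=0

101101000001111


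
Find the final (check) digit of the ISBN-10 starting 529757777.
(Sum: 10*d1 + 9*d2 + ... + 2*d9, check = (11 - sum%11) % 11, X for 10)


Weighted sum: 317
317 mod 11 = 9

Check digit: 2


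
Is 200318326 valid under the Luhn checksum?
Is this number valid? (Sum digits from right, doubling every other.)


Luhn sum = 29
29 mod 10 = 9

Invalid (Luhn sum mod 10 = 9)


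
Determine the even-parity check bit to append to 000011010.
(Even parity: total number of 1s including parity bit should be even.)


Number of 1s in data: 3
Parity bit: 1

1


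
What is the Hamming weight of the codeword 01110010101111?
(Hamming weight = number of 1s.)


Counting 1s in 01110010101111

9


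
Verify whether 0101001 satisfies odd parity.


Number of 1s: 3

Yes, parity is correct (3 ones)


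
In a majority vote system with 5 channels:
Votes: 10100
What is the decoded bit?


Ones: 2 out of 5
Threshold: 3

0 (2/5 voted 1)


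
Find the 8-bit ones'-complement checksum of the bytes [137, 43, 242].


Sum = 422 mod 256 = 166
Complement = 89

89


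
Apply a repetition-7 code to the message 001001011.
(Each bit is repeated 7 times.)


Each bit -> 7 copies

000000000000001111111000000000000001111111000000011111111111111


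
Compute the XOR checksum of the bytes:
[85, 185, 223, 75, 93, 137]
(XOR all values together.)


XOR chain: 85 ^ 185 ^ 223 ^ 75 ^ 93 ^ 137 = 172

172


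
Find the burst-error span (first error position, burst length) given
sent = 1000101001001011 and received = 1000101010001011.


XOR: 0000000011000000

Burst at position 8, length 2


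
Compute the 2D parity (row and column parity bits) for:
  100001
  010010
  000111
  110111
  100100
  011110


Row parities: 001100
Column parities: 111001

Row P: 001100, Col P: 111001, Corner: 0


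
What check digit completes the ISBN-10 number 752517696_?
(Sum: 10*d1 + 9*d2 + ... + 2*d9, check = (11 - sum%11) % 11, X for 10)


Weighted sum: 270
270 mod 11 = 6

Check digit: 5


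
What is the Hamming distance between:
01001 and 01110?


XOR: 00111
Count of 1s: 3

3


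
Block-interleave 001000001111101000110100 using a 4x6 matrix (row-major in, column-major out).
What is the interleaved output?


Matrix:
  001000
  001111
  101000
  110100
Read columns: 001100011110010101000100

001100011110010101000100


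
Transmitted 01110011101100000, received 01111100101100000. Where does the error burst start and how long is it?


XOR: 00001111000000000

Burst at position 4, length 4


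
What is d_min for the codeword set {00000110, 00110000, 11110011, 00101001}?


Comparing all pairs, minimum distance: 3
Can detect 2 errors, correct 1 errors

3


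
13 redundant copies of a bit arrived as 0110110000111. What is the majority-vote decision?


Ones: 7 out of 13
Threshold: 7

1 (7/13 voted 1)


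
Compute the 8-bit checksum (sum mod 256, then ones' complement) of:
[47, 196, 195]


Sum = 438 mod 256 = 182
Complement = 73

73


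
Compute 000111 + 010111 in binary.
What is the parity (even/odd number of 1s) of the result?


000111 = 7
010111 = 23
Sum = 30 = 11110
1s count = 4

even parity (4 ones in 11110)


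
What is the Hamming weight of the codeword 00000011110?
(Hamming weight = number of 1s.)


Counting 1s in 00000011110

4


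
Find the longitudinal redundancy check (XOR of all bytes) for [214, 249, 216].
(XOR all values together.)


XOR chain: 214 ^ 249 ^ 216 = 247

247


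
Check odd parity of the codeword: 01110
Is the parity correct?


Number of 1s: 3

Yes, parity is correct (3 ones)


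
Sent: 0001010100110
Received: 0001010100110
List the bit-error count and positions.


XOR: 0000000000000

0 errors (received matches sent)


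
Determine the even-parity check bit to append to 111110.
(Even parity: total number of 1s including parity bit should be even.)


Number of 1s in data: 5
Parity bit: 1

1


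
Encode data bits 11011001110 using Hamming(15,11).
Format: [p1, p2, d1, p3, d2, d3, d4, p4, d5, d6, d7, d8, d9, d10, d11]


Parity bits: p1=1, p2=1, p3=1, p4=0

111110101001110


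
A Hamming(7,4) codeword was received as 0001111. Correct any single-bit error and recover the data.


Syndrome = 0: no error detected

Data: 0111 (no errors)


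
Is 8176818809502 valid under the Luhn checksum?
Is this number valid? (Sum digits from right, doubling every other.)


Luhn sum = 61
61 mod 10 = 1

Invalid (Luhn sum mod 10 = 1)


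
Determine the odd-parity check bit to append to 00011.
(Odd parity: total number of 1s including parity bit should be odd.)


Number of 1s in data: 2
Parity bit: 1

1


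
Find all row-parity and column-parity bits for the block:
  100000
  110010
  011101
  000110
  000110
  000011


Row parities: 110000
Column parities: 001100

Row P: 110000, Col P: 001100, Corner: 0


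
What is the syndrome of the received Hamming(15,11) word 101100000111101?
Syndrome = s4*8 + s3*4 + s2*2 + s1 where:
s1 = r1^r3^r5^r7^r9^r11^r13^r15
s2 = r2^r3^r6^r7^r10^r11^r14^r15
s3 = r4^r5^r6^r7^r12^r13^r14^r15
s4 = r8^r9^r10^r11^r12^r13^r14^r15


s1=1, s2=0, s3=0, s4=1

Syndrome = 9 (error at position 9)


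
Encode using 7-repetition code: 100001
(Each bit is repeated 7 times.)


Each bit -> 7 copies

111111100000000000000000000000000001111111


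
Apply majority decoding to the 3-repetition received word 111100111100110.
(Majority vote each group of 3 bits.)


Groups: 111, 100, 111, 100, 110
Majority votes: 10101

10101


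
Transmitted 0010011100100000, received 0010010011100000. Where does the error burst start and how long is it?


XOR: 0000001111000000

Burst at position 6, length 4


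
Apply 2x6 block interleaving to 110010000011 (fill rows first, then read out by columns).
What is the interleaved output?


Matrix:
  110010
  000011
Read columns: 101000001101

101000001101


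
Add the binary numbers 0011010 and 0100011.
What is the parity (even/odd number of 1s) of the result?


0011010 = 26
0100011 = 35
Sum = 61 = 111101
1s count = 5

odd parity (5 ones in 111101)


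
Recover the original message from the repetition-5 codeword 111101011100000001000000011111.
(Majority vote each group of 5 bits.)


Groups: 11110, 10111, 00000, 00100, 00000, 11111
Majority votes: 110001

110001


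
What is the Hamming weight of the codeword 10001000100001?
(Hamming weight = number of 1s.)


Counting 1s in 10001000100001

4


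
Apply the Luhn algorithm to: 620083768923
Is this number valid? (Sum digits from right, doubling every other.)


Luhn sum = 49
49 mod 10 = 9

Invalid (Luhn sum mod 10 = 9)


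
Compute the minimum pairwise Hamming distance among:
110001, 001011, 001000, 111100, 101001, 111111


Comparing all pairs, minimum distance: 2
Can detect 1 errors, correct 0 errors

2


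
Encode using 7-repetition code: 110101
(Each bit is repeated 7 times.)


Each bit -> 7 copies

111111111111110000000111111100000001111111


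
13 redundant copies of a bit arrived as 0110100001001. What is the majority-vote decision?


Ones: 5 out of 13
Threshold: 7

0 (5/13 voted 1)


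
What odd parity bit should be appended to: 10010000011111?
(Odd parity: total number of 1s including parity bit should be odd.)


Number of 1s in data: 7
Parity bit: 0

0


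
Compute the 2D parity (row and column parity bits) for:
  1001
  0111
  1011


Row parities: 011
Column parities: 0101

Row P: 011, Col P: 0101, Corner: 0


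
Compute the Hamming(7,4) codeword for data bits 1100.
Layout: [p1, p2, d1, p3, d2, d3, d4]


Parity bits: p1=0, p2=1, p3=1

0111100


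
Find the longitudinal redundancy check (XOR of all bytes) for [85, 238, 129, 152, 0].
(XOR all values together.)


XOR chain: 85 ^ 238 ^ 129 ^ 152 ^ 0 = 162

162


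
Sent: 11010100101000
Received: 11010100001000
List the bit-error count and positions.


XOR: 00000000100000

1 error(s) at position(s): 8


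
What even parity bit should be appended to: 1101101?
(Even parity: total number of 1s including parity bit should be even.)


Number of 1s in data: 5
Parity bit: 1

1


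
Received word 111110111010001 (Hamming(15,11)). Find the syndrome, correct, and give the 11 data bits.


Syndrome = 3: error at position 3

Data: 01011010001 (corrected bit 3)


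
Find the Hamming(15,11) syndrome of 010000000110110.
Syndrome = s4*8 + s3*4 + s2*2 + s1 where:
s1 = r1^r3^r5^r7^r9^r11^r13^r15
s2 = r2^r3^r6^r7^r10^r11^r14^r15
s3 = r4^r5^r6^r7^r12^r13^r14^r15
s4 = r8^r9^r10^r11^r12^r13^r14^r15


s1=0, s2=0, s3=0, s4=0

Syndrome = 0 (no error)


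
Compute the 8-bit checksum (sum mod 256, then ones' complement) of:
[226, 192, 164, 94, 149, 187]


Sum = 1012 mod 256 = 244
Complement = 11

11


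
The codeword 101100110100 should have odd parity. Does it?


Number of 1s: 6

No, parity error (6 ones)


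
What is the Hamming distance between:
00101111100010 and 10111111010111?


XOR: 10010000110101
Count of 1s: 6

6


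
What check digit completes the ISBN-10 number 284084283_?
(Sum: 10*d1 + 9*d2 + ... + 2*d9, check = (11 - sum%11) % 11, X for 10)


Weighted sum: 230
230 mod 11 = 10

Check digit: 1


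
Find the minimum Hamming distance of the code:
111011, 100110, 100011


Comparing all pairs, minimum distance: 2
Can detect 1 errors, correct 0 errors

2


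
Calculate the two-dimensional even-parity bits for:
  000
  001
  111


Row parities: 011
Column parities: 110

Row P: 011, Col P: 110, Corner: 0


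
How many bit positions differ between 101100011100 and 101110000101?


XOR: 000010011001
Count of 1s: 4

4


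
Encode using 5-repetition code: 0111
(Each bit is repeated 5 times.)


Each bit -> 5 copies

00000111111111111111


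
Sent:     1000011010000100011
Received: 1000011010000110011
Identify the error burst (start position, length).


XOR: 0000000000000010000

Burst at position 14, length 1


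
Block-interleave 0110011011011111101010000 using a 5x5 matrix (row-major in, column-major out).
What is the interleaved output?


Matrix:
  01100
  11011
  01111
  11010
  10000
Read columns: 0101111110101000111001100

0101111110101000111001100


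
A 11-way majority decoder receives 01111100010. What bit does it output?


Ones: 6 out of 11
Threshold: 6

1 (6/11 voted 1)


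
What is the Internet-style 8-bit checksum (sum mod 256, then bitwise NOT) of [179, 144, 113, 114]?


Sum = 550 mod 256 = 38
Complement = 217

217


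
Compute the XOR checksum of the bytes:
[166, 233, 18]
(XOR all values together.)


XOR chain: 166 ^ 233 ^ 18 = 93

93


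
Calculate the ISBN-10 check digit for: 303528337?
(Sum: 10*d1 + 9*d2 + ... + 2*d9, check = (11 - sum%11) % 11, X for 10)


Weighted sum: 176
176 mod 11 = 0

Check digit: 0


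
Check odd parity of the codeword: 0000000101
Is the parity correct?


Number of 1s: 2

No, parity error (2 ones)


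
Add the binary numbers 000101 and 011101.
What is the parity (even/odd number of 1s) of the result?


000101 = 5
011101 = 29
Sum = 34 = 100010
1s count = 2

even parity (2 ones in 100010)


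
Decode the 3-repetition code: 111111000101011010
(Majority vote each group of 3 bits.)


Groups: 111, 111, 000, 101, 011, 010
Majority votes: 110110

110110


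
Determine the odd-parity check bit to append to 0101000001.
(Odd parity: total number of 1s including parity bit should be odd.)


Number of 1s in data: 3
Parity bit: 0

0


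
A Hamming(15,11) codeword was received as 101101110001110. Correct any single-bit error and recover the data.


Syndrome = 0: no error detected

Data: 10110001110 (no errors)


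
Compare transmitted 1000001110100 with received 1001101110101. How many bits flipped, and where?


XOR: 0001100000001

3 error(s) at position(s): 3, 4, 12


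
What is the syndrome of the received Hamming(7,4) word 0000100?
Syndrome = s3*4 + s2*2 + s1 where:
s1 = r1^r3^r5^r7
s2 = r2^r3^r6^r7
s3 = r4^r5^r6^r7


s1=1, s2=0, s3=1

Syndrome = 5 (error at position 5)


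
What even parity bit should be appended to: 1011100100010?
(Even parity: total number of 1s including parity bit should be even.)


Number of 1s in data: 6
Parity bit: 0

0


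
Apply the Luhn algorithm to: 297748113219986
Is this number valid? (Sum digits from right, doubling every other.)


Luhn sum = 76
76 mod 10 = 6

Invalid (Luhn sum mod 10 = 6)


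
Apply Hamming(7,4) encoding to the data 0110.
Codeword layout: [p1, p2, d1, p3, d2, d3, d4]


Parity bits: p1=1, p2=1, p3=0

1100110


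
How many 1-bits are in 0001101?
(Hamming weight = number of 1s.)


Counting 1s in 0001101

3


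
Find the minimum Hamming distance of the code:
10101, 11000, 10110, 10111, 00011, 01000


Comparing all pairs, minimum distance: 1
Can detect 0 errors, correct 0 errors

1
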